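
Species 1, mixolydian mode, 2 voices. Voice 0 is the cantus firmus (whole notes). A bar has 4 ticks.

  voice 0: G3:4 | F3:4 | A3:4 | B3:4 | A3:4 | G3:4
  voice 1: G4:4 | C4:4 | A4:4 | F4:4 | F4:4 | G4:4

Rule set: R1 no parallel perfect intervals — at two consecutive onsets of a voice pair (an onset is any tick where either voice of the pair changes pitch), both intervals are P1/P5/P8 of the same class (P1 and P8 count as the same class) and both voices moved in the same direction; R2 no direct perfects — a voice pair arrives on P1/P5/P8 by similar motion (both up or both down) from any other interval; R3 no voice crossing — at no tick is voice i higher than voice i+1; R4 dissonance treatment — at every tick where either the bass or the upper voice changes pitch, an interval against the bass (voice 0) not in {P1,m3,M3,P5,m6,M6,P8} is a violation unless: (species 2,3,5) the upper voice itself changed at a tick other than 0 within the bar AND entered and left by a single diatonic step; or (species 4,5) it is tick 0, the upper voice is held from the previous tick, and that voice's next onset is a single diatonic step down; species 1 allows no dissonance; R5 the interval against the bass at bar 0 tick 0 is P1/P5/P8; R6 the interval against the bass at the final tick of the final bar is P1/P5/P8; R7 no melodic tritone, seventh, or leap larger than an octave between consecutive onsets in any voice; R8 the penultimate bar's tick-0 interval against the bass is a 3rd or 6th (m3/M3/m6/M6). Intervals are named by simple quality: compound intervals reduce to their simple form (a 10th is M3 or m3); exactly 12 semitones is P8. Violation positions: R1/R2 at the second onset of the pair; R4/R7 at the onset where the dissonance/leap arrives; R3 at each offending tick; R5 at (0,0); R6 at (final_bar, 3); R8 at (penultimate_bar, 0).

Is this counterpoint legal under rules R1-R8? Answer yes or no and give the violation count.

No (3 violations)

bar 0: v0=G3 v1=G4 (P8)
bar 1: v0=F3 v1=C4 (P5)
bar 2: v0=A3 v1=A4 (P8)
bar 3: v0=B3 v1=F4 (TT)
bar 4: v0=A3 v1=F4 (m6)
bar 5: v0=G3 v1=G4 (P8)
  R2 @ bar1.0: G3/G4 P8 -> F3/C4 P5 similar
  R2 @ bar2.0: F3/C4 P5 -> A3/A4 P8 similar
  R4 @ bar3.0: B3/F4 TT untreated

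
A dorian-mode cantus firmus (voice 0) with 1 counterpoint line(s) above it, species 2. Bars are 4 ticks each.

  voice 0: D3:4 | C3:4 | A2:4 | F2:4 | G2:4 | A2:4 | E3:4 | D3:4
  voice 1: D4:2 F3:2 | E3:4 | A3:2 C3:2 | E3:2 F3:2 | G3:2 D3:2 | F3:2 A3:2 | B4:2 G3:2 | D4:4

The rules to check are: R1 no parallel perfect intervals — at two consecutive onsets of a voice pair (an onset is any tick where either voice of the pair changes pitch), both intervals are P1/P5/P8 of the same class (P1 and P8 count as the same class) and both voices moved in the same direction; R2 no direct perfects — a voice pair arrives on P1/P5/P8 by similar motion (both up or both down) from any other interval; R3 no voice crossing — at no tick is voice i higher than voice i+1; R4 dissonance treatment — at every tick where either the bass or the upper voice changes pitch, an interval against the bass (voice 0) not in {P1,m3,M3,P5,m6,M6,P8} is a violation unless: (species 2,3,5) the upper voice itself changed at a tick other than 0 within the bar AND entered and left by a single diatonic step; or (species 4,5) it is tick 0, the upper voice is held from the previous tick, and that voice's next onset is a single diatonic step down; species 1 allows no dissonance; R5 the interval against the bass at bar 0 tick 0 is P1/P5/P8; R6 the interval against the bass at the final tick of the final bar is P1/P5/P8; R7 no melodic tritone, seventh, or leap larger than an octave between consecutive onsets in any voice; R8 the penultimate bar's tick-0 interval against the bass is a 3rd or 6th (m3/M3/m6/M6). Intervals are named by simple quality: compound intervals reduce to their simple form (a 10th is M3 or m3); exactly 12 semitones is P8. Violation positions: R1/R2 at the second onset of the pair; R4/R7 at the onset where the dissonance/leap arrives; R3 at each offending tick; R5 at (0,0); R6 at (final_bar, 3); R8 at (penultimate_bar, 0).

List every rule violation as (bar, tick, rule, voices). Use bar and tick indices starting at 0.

bar 0: v0=D3 v1=D4 downbeat P8
bar 1: v0=C3 v1=E3 downbeat M3
bar 2: v0=A2 v1=A3 downbeat P8
bar 3: v0=F2 v1=E3 downbeat M7
bar 4: v0=G2 v1=G3 downbeat P8
bar 5: v0=A2 v1=F3 downbeat m6
bar 6: v0=E3 v1=B4 downbeat P5
bar 7: v0=D3 v1=D4 downbeat P8
  -> R4 @ bar 3 tick 0 v(0, 1): F2/E3 M7 untreated
  -> R1 @ bar 4 tick 0 v(0, 1): F2/F3 P8 -> G2/G3 P8 similar
  -> R2 @ bar 6 tick 0 v(0, 1): A2/A3 P8 -> E3/B4 P5 similar
  -> R7 @ bar 6 tick 0 v(1,): A3->B4 leap 14st
  -> R8 @ bar 6 tick 0 v(0, 1): penult P5 not 3rd/6th
  -> R7 @ bar 6 tick 2 v(1,): B4->G3 leap 16st

(3, 0, R4, (0, 1))
(4, 0, R1, (0, 1))
(6, 0, R2, (0, 1))
(6, 0, R7, (1,))
(6, 0, R8, (0, 1))
(6, 2, R7, (1,))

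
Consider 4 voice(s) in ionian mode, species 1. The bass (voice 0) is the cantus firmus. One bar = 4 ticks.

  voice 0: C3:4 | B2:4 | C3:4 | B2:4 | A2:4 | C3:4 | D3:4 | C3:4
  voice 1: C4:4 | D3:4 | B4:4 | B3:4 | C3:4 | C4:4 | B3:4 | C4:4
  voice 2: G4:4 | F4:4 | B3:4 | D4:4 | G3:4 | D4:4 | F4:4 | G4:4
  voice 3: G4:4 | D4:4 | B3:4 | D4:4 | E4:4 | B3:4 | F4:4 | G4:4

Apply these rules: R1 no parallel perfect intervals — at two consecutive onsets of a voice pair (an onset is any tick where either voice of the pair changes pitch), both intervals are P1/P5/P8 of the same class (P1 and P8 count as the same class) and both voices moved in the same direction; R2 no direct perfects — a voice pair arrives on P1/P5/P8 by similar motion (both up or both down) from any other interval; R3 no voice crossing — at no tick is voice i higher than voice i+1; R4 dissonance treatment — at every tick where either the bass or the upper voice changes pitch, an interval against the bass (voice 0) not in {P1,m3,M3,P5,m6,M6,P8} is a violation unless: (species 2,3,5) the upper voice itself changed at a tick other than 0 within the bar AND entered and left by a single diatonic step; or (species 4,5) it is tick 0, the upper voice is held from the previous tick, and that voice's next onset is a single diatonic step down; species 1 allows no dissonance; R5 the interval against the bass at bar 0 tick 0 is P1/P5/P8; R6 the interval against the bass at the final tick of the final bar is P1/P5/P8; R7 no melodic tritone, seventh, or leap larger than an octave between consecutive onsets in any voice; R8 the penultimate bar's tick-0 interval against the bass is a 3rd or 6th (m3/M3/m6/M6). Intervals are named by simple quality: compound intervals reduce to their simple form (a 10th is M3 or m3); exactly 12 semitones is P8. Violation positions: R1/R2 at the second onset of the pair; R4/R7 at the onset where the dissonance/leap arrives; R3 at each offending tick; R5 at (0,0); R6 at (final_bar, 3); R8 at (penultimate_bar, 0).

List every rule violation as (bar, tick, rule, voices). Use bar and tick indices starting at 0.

(1, 0, R2, (1, 3))
(1, 0, R3, (2, 3))
(1, 0, R4, (0, 2))
(1, 0, R7, (1,))
(1, 1, R3, (2, 3))
(1, 2, R3, (2, 3))
(1, 3, R3, (2, 3))
(2, 0, R2, (2, 3))
(2, 0, R3, (1, 2))
(2, 0, R4, (0, 1))
(2, 0, R4, (0, 2))
(2, 0, R4, (0, 3))
(2, 0, R7, (1,))
(2, 0, R7, (2,))
(2, 1, R3, (1, 2))
(2, 2, R3, (1, 2))
(2, 3, R3, (1, 2))
(3, 0, R1, (2, 3))
(3, 0, R2, (0, 1))
(4, 0, R2, (1, 2))
(4, 0, R4, (0, 2))
(4, 0, R7, (1,))
(5, 0, R2, (0, 1))
(5, 0, R3, (2, 3))
(5, 0, R4, (0, 2))
(5, 0, R4, (0, 3))
(5, 1, R3, (2, 3))
(5, 2, R3, (2, 3))
(5, 3, R3, (2, 3))
(6, 0, R2, (2, 3))
(6, 0, R7, (3,))
(7, 0, R1, (2, 3))
(7, 0, R2, (1, 2))
(7, 0, R2, (1, 3))

bar 0: v0=C3 v1=C4 v2=G4 v3=G4 downbeat P5
bar 1: v0=B2 v1=D3 v2=F4 v3=D4 downbeat m3
bar 2: v0=C3 v1=B4 v2=B3 v3=B3 downbeat M7
bar 3: v0=B2 v1=B3 v2=D4 v3=D4 downbeat m3
bar 4: v0=A2 v1=C3 v2=G3 v3=E4 downbeat P5
bar 5: v0=C3 v1=C4 v2=D4 v3=B3 downbeat M7
bar 6: v0=D3 v1=B3 v2=F4 v3=F4 downbeat m3
bar 7: v0=C3 v1=C4 v2=G4 v3=G4 downbeat P5
  -> R2 @ bar 1 tick 0 v(1, 3): C4/G4 P5 -> D3/D4 P8 similar
  -> R3 @ bar 1 tick 0 v(2, 3): F4 above D4
  -> R4 @ bar 1 tick 0 v(0, 2): B2/F4 TT untreated
  -> R7 @ bar 1 tick 0 v(1,): C4->D3 leap 10st
  -> R3 @ bar 1 tick 1 v(2, 3): F4 above D4
  -> R3 @ bar 1 tick 2 v(2, 3): F4 above D4
  -> R3 @ bar 1 tick 3 v(2, 3): F4 above D4
  -> R2 @ bar 2 tick 0 v(2, 3): F4/D4 m3 -> B3/B3 P1 similar
  -> R3 @ bar 2 tick 0 v(1, 2): B4 above B3
  -> R4 @ bar 2 tick 0 v(0, 1): C3/B4 M7 untreated
  -> R4 @ bar 2 tick 0 v(0, 2): C3/B3 M7 untreated
  -> R4 @ bar 2 tick 0 v(0, 3): C3/B3 M7 untreated
  -> R7 @ bar 2 tick 0 v(1,): D3->B4 leap 21st
  -> R7 @ bar 2 tick 0 v(2,): F4->B3 leap 6st
  -> R3 @ bar 2 tick 1 v(1, 2): B4 above B3
  -> R3 @ bar 2 tick 2 v(1, 2): B4 above B3
  -> R3 @ bar 2 tick 3 v(1, 2): B4 above B3
  -> R1 @ bar 3 tick 0 v(2, 3): B3/B3 P1 -> D4/D4 P1 similar
  -> R2 @ bar 3 tick 0 v(0, 1): C3/B4 M7 -> B2/B3 P8 similar
  -> R2 @ bar 4 tick 0 v(1, 2): B3/D4 m3 -> C3/G3 P5 similar
  -> R4 @ bar 4 tick 0 v(0, 2): A2/G3 m7 untreated
  -> R7 @ bar 4 tick 0 v(1,): B3->C3 leap 11st
  -> R2 @ bar 5 tick 0 v(0, 1): A2/C3 m3 -> C3/C4 P8 similar
  -> R3 @ bar 5 tick 0 v(2, 3): D4 above B3
  -> R4 @ bar 5 tick 0 v(0, 2): C3/D4 M2 untreated
  -> R4 @ bar 5 tick 0 v(0, 3): C3/B3 M7 untreated
  -> R3 @ bar 5 tick 1 v(2, 3): D4 above B3
  -> R3 @ bar 5 tick 2 v(2, 3): D4 above B3
  -> R3 @ bar 5 tick 3 v(2, 3): D4 above B3
  -> R2 @ bar 6 tick 0 v(2, 3): D4/B3 m3 -> F4/F4 P1 similar
  -> R7 @ bar 6 tick 0 v(3,): B3->F4 leap 6st
  -> R1 @ bar 7 tick 0 v(2, 3): F4/F4 P1 -> G4/G4 P1 similar
  -> R2 @ bar 7 tick 0 v(1, 2): B3/F4 TT -> C4/G4 P5 similar
  -> R2 @ bar 7 tick 0 v(1, 3): B3/F4 TT -> C4/G4 P5 similar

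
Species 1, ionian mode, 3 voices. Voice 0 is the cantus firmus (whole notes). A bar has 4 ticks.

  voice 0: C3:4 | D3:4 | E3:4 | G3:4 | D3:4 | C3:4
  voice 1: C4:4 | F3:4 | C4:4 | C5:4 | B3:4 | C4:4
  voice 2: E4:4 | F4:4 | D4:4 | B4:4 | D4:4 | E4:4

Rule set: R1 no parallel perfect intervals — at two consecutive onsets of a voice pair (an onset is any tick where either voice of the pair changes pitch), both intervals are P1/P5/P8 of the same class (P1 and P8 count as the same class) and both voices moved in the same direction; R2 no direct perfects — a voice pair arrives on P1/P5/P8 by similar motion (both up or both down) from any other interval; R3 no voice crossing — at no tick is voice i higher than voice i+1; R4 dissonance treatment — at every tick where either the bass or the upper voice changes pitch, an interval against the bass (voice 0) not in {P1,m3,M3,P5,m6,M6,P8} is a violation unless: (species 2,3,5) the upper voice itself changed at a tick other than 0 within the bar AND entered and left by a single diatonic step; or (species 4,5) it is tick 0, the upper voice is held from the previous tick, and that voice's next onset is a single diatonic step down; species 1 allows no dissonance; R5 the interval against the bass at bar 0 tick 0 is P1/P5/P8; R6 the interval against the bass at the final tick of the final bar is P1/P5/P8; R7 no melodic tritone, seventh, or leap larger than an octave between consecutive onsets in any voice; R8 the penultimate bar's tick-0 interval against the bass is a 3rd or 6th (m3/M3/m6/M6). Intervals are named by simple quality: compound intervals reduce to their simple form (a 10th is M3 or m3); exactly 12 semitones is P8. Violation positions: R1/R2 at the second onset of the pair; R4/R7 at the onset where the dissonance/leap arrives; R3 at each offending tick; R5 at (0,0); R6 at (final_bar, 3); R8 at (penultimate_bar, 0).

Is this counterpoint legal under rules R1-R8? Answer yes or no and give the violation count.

No (11 violations)

bar 0: v0=C3 v1=C4 v2=E4 (M3)
bar 1: v0=D3 v1=F3 v2=F4 (m3)
bar 2: v0=E3 v1=C4 v2=D4 (m7)
bar 3: v0=G3 v1=C5 v2=B4 (M3)
bar 4: v0=D3 v1=B3 v2=D4 (P8)
bar 5: v0=C3 v1=C4 v2=E4 (M3)
  R5 @ bar0.0: opens on M3
  R4 @ bar2.0: E3/D4 m7 untreated
  R3 @ bar3.0: C5 above B4
  R4 @ bar3.0: G3/C5 P4 untreated
  R3 @ bar3.1: C5 above B4
  R3 @ bar3.2: C5 above B4
  R3 @ bar3.3: C5 above B4
  R2 @ bar4.0: G3/B4 M3 -> D3/D4 P8 similar
  R7 @ bar4.0: C5->B3 leap 13st
  R8 @ bar4.0: penult P8 not 3rd/6th
  R6 @ bar5.3: closes on M3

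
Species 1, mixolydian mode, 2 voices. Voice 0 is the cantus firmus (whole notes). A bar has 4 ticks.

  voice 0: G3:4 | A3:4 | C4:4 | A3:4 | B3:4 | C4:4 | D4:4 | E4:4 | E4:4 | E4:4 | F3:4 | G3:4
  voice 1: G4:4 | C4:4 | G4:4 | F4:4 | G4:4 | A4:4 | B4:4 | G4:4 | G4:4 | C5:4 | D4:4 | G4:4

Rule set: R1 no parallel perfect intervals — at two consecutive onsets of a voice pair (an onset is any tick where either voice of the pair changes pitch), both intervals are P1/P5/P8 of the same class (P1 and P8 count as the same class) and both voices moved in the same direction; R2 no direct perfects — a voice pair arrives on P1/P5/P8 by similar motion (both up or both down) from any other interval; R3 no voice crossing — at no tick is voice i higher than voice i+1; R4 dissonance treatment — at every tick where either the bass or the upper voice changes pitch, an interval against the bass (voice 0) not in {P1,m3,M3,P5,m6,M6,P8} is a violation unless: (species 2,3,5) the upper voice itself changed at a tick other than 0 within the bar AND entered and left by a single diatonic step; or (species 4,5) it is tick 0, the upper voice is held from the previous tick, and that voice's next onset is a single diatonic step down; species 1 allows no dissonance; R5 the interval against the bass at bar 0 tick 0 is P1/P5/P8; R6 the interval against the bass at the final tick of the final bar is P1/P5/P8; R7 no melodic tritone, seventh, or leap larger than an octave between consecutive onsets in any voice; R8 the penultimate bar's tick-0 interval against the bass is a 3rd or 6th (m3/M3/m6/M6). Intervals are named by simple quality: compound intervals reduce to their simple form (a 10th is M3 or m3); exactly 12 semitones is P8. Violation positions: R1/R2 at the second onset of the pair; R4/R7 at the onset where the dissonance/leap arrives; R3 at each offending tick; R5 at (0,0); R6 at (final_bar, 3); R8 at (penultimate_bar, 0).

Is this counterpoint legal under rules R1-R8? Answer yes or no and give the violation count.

No (4 violations)

bar 0: v0=G3 v1=G4 (P8)
bar 1: v0=A3 v1=C4 (m3)
bar 2: v0=C4 v1=G4 (P5)
bar 3: v0=A3 v1=F4 (m6)
bar 4: v0=B3 v1=G4 (m6)
bar 5: v0=C4 v1=A4 (M6)
bar 6: v0=D4 v1=B4 (M6)
bar 7: v0=E4 v1=G4 (m3)
bar 8: v0=E4 v1=G4 (m3)
bar 9: v0=E4 v1=C5 (m6)
bar 10: v0=F3 v1=D4 (M6)
bar 11: v0=G3 v1=G4 (P8)
  R2 @ bar2.0: A3/C4 m3 -> C4/G4 P5 similar
  R7 @ bar10.0: E4->F3 leap 11st
  R7 @ bar10.0: C5->D4 leap 10st
  R2 @ bar11.0: F3/D4 M6 -> G3/G4 P8 similar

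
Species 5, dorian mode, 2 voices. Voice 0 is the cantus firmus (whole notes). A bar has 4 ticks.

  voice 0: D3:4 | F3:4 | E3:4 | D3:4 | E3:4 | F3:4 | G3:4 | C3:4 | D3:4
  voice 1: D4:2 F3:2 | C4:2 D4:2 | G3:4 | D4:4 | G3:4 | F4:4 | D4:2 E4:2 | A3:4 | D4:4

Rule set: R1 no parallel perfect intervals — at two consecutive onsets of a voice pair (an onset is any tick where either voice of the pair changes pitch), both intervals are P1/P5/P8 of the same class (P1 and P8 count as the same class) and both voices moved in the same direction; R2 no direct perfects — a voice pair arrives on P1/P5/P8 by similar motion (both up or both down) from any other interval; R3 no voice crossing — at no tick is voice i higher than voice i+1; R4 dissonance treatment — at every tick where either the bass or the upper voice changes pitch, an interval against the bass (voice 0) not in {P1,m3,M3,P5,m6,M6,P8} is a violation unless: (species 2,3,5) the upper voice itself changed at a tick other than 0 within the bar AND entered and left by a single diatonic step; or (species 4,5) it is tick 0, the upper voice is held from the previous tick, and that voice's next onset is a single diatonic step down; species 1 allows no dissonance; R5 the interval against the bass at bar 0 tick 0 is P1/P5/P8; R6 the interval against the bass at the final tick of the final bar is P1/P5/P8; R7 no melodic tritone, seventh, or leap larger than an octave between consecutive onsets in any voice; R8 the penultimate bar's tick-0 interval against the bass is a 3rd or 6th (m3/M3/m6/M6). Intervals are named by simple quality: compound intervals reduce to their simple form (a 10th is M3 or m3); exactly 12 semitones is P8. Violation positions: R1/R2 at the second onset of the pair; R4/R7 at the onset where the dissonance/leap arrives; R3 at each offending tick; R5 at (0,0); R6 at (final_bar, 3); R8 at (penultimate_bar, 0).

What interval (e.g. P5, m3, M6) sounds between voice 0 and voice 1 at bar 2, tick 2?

voice 0=E3 voice 1=G3 -> m3

m3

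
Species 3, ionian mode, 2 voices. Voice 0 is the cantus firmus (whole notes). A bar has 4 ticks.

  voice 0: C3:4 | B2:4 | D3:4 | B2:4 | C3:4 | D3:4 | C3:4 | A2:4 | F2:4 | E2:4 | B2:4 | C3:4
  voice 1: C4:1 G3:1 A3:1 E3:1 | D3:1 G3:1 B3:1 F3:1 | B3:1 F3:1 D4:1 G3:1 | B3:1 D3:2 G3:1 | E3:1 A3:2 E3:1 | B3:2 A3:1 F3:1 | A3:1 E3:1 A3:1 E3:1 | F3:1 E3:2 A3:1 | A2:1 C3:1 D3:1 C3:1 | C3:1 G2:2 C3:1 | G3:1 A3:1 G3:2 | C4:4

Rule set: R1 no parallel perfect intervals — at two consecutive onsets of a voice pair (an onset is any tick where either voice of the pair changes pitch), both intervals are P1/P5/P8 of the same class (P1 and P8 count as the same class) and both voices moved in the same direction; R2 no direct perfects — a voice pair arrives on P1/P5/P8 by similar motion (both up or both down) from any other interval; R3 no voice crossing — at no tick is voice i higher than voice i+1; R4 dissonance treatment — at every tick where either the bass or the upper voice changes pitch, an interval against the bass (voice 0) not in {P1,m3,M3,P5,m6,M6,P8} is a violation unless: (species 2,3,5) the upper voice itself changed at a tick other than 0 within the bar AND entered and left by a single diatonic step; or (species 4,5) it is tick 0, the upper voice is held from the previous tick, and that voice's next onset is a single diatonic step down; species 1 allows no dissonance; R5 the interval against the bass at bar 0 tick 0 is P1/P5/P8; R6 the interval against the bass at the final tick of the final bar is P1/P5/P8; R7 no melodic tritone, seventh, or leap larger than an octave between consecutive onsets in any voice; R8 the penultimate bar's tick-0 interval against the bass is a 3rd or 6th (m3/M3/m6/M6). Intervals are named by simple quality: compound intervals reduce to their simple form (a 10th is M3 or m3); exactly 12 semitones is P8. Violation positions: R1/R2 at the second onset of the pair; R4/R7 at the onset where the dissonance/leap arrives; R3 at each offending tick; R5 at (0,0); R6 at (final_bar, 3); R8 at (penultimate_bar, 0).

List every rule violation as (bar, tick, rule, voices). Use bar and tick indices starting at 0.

bar 0: v0=C3 v1=C4 downbeat P8
bar 1: v0=B2 v1=D3 downbeat m3
bar 2: v0=D3 v1=B3 downbeat M6
bar 3: v0=B2 v1=B3 downbeat P8
bar 4: v0=C3 v1=E3 downbeat M3
bar 5: v0=D3 v1=B3 downbeat M6
bar 6: v0=C3 v1=A3 downbeat M6
bar 7: v0=A2 v1=F3 downbeat m6
bar 8: v0=F2 v1=A2 downbeat M3
bar 9: v0=E2 v1=C3 downbeat m6
bar 10: v0=B2 v1=G3 downbeat m6
bar 11: v0=C3 v1=C4 downbeat P8
  -> R4 @ bar 1 tick 3 v(0, 1): B2/F3 TT untreated
  -> R7 @ bar 1 tick 3 v(1,): B3->F3 leap 6st
  -> R7 @ bar 2 tick 0 v(1,): F3->B3 leap 6st
  -> R7 @ bar 2 tick 1 v(1,): B3->F3 leap 6st
  -> R4 @ bar 2 tick 3 v(0, 1): D3/G3 P4 untreated
  -> R2 @ bar 11 tick 0 v(0, 1): B2/G3 m6 -> C3/C4 P8 similar

(1, 3, R4, (0, 1))
(1, 3, R7, (1,))
(2, 0, R7, (1,))
(2, 1, R7, (1,))
(2, 3, R4, (0, 1))
(11, 0, R2, (0, 1))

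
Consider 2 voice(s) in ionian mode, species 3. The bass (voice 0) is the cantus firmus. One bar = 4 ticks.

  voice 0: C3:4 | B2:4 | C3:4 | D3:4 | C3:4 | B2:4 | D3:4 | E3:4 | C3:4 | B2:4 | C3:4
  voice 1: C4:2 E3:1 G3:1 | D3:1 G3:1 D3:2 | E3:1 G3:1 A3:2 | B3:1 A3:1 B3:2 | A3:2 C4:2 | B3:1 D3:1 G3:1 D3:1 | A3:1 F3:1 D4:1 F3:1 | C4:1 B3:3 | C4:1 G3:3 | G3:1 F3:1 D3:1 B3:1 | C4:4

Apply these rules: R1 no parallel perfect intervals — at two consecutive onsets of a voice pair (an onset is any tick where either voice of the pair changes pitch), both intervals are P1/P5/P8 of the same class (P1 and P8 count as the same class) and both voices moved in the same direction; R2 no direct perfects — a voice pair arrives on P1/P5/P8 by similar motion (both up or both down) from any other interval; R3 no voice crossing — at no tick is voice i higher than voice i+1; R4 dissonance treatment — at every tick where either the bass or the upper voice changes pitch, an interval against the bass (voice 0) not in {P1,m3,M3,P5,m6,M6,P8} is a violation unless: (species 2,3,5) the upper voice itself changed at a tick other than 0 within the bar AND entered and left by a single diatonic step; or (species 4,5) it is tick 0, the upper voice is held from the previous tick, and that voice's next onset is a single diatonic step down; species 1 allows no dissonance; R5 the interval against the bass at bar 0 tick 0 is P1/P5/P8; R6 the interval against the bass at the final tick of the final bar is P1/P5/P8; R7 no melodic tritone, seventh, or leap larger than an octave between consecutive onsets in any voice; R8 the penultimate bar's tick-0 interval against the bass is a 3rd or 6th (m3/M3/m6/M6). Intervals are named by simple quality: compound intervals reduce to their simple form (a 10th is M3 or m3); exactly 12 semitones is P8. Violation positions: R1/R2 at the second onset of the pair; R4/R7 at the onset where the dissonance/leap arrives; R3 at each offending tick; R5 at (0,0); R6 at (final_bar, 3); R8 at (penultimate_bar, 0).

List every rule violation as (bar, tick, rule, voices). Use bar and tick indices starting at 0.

(5, 0, R1, (0, 1))
(6, 0, R2, (0, 1))
(9, 1, R4, (0, 1))
(10, 0, R1, (0, 1))

bar 0: v0=C3 v1=C4 downbeat P8
bar 1: v0=B2 v1=D3 downbeat m3
bar 2: v0=C3 v1=E3 downbeat M3
bar 3: v0=D3 v1=B3 downbeat M6
bar 4: v0=C3 v1=A3 downbeat M6
bar 5: v0=B2 v1=B3 downbeat P8
bar 6: v0=D3 v1=A3 downbeat P5
bar 7: v0=E3 v1=C4 downbeat m6
bar 8: v0=C3 v1=C4 downbeat P8
bar 9: v0=B2 v1=G3 downbeat m6
bar 10: v0=C3 v1=C4 downbeat P8
  -> R1 @ bar 5 tick 0 v(0, 1): C3/C4 P8 -> B2/B3 P8 similar
  -> R2 @ bar 6 tick 0 v(0, 1): B2/D3 m3 -> D3/A3 P5 similar
  -> R4 @ bar 9 tick 1 v(0, 1): B2/F3 TT untreated
  -> R1 @ bar 10 tick 0 v(0, 1): B2/B3 P8 -> C3/C4 P8 similar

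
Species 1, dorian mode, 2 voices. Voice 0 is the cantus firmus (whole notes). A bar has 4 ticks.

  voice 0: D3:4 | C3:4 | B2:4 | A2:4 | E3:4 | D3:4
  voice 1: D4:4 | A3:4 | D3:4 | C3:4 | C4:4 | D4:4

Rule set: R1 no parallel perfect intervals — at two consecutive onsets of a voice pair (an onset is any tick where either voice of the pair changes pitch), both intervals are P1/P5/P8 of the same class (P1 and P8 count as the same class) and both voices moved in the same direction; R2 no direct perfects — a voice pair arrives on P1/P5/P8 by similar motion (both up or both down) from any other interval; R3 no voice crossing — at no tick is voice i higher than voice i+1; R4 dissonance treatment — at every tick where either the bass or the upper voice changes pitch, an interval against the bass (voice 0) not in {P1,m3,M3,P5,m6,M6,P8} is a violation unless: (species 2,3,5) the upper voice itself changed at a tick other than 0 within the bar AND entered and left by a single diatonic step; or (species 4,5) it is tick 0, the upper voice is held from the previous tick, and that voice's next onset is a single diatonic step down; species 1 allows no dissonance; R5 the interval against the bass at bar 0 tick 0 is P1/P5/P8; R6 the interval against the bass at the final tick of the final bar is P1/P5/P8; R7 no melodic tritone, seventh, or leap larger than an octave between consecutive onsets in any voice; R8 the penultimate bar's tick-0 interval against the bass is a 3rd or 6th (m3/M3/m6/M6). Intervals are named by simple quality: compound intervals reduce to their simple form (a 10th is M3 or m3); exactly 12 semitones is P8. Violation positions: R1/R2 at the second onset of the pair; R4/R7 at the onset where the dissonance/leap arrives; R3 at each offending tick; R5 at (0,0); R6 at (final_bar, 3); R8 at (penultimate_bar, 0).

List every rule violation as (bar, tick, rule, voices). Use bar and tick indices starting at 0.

bar 0: v0=D3 v1=D4 downbeat P8
bar 1: v0=C3 v1=A3 downbeat M6
bar 2: v0=B2 v1=D3 downbeat m3
bar 3: v0=A2 v1=C3 downbeat m3
bar 4: v0=E3 v1=C4 downbeat m6
bar 5: v0=D3 v1=D4 downbeat P8

No violations across 6 bars (D3..D3 vs D4..D4).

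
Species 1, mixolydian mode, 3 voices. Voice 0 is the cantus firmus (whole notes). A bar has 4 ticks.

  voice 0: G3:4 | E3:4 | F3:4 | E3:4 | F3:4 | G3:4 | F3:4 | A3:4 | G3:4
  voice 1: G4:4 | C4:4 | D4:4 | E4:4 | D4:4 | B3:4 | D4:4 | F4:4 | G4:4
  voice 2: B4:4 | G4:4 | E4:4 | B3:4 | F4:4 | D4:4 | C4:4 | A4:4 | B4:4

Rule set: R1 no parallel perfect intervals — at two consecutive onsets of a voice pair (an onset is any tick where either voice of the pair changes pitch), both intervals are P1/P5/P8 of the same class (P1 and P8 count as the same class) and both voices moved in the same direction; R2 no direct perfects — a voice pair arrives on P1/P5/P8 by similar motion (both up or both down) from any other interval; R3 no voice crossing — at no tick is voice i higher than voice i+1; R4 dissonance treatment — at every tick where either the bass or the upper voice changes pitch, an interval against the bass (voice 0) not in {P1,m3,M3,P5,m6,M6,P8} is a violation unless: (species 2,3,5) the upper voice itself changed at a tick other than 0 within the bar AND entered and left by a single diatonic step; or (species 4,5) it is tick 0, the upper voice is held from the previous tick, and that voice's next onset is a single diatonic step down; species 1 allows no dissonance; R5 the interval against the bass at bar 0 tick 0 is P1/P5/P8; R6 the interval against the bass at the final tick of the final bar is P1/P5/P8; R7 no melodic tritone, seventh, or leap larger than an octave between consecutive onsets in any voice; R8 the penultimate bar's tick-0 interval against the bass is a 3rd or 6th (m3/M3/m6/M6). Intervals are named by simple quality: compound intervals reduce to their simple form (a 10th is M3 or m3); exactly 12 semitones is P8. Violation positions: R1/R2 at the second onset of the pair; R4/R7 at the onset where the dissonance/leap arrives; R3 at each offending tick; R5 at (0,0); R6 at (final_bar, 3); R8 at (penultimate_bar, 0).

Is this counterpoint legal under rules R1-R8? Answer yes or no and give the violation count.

No (18 violations)

bar 0: v0=G3 v1=G4 v2=B4 (M3)
bar 1: v0=E3 v1=C4 v2=G4 (m3)
bar 2: v0=F3 v1=D4 v2=E4 (M7)
bar 3: v0=E3 v1=E4 v2=B3 (P5)
bar 4: v0=F3 v1=D4 v2=F4 (P8)
bar 5: v0=G3 v1=B3 v2=D4 (P5)
bar 6: v0=F3 v1=D4 v2=C4 (P5)
bar 7: v0=A3 v1=F4 v2=A4 (P8)
bar 8: v0=G3 v1=G4 v2=B4 (M3)
  R5 @ bar0.0: opens on M3
  R2 @ bar1.0: G4/B4 M3 -> C4/G4 P5 similar
  R4 @ bar2.0: F3/E4 M7 untreated
  R2 @ bar3.0: F3/E4 M7 -> E3/B3 P5 similar
  R3 @ bar3.0: E4 above B3
  R3 @ bar3.1: E4 above B3
  R3 @ bar3.2: E4 above B3
  R3 @ bar3.3: E4 above B3
  R2 @ bar4.0: E3/B3 P5 -> F3/F4 P8 similar
  R7 @ bar4.0: B3->F4 leap 6st
  R1 @ bar6.0: G3/D4 P5 -> F3/C4 P5 similar
  R3 @ bar6.0: D4 above C4
  R3 @ bar6.1: D4 above C4
  R3 @ bar6.2: D4 above C4
  R3 @ bar6.3: D4 above C4
  R2 @ bar7.0: F3/C4 P5 -> A3/A4 P8 similar
  R8 @ bar7.0: penult P8 not 3rd/6th
  R6 @ bar8.3: closes on M3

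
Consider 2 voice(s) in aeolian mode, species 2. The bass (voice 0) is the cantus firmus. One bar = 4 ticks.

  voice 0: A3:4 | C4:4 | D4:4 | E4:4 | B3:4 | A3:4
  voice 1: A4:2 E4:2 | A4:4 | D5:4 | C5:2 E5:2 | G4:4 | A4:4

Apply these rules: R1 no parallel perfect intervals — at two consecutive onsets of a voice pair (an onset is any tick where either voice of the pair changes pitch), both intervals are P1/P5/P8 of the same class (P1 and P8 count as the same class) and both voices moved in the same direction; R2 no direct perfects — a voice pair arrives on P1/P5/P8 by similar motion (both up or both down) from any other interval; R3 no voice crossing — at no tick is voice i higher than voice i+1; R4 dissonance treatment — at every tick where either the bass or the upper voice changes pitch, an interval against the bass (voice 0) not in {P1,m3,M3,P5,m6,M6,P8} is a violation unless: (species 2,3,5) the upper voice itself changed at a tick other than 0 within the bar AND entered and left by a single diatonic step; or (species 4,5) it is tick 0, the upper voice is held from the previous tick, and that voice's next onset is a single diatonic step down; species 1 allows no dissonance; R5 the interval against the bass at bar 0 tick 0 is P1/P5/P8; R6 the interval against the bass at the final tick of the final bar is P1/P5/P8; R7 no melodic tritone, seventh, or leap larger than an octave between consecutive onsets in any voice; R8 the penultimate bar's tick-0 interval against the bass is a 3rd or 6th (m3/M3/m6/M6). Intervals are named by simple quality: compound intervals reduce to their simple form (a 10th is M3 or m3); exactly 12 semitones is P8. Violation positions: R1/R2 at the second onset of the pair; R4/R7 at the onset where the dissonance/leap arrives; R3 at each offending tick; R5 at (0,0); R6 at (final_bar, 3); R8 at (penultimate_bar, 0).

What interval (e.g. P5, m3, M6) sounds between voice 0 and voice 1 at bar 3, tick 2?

voice 0=E4 voice 1=E5 -> P8

P8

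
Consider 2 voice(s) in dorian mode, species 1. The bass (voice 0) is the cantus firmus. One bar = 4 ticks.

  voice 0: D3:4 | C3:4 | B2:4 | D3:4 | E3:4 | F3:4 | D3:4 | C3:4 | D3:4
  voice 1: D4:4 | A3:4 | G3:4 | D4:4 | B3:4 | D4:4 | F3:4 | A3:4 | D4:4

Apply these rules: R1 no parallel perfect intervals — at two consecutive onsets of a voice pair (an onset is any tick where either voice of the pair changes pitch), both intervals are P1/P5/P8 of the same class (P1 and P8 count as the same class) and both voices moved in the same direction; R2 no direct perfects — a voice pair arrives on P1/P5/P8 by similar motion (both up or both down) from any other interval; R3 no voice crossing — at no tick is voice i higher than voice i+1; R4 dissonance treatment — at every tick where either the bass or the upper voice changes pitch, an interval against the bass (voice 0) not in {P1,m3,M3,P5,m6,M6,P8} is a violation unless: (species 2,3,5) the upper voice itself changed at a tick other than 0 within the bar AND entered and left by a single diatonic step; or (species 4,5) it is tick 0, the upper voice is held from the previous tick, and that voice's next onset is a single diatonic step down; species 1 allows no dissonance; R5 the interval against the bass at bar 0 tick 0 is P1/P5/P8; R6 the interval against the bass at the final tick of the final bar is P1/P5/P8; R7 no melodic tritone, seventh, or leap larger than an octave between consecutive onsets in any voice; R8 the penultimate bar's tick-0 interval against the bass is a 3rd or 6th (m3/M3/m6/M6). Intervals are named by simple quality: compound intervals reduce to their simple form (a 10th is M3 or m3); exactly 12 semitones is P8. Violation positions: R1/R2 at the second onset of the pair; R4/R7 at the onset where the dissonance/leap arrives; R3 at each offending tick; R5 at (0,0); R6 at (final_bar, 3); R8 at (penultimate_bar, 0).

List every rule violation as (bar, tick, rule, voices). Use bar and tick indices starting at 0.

bar 0: v0=D3 v1=D4 downbeat P8
bar 1: v0=C3 v1=A3 downbeat M6
bar 2: v0=B2 v1=G3 downbeat m6
bar 3: v0=D3 v1=D4 downbeat P8
bar 4: v0=E3 v1=B3 downbeat P5
bar 5: v0=F3 v1=D4 downbeat M6
bar 6: v0=D3 v1=F3 downbeat m3
bar 7: v0=C3 v1=A3 downbeat M6
bar 8: v0=D3 v1=D4 downbeat P8
  -> R2 @ bar 3 tick 0 v(0, 1): B2/G3 m6 -> D3/D4 P8 similar
  -> R2 @ bar 8 tick 0 v(0, 1): C3/A3 M6 -> D3/D4 P8 similar

(3, 0, R2, (0, 1))
(8, 0, R2, (0, 1))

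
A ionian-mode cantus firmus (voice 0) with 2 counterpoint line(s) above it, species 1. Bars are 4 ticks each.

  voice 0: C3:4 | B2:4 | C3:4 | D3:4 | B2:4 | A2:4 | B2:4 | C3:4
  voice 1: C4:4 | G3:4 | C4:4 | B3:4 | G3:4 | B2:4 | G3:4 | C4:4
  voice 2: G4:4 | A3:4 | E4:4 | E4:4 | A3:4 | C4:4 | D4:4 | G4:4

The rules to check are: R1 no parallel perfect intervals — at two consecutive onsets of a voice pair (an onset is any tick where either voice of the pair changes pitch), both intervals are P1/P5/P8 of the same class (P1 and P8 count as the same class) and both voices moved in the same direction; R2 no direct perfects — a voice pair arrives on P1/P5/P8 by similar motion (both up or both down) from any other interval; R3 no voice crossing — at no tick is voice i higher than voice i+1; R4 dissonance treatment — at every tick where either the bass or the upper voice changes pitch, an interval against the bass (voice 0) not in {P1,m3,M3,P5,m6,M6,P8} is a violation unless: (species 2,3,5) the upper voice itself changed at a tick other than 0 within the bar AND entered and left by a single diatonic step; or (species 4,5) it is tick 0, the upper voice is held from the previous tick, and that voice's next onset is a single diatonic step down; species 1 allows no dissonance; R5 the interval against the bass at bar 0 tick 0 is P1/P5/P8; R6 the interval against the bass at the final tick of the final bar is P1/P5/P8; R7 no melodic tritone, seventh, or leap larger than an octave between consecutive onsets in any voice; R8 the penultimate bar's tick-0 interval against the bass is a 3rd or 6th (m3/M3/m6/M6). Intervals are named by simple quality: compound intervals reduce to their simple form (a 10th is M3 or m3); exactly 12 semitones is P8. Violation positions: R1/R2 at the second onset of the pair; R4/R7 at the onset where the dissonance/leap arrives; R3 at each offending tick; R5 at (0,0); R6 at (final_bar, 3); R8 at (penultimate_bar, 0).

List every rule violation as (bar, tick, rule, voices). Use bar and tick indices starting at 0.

bar 0: v0=C3 v1=C4 v2=G4 downbeat P5
bar 1: v0=B2 v1=G3 v2=A3 downbeat m7
bar 2: v0=C3 v1=C4 v2=E4 downbeat M3
bar 3: v0=D3 v1=B3 v2=E4 downbeat M2
bar 4: v0=B2 v1=G3 v2=A3 downbeat m7
bar 5: v0=A2 v1=B2 v2=C4 downbeat m3
bar 6: v0=B2 v1=G3 v2=D4 downbeat m3
bar 7: v0=C3 v1=C4 v2=G4 downbeat P5
  -> R4 @ bar 1 tick 0 v(0, 2): B2/A3 m7 untreated
  -> R7 @ bar 1 tick 0 v(2,): G4->A3 leap 10st
  -> R2 @ bar 2 tick 0 v(0, 1): B2/G3 m6 -> C3/C4 P8 similar
  -> R4 @ bar 3 tick 0 v(0, 2): D3/E4 M2 untreated
  -> R4 @ bar 4 tick 0 v(0, 2): B2/A3 m7 untreated
  -> R4 @ bar 5 tick 0 v(0, 1): A2/B2 M2 untreated
  -> R2 @ bar 6 tick 0 v(1, 2): B2/C4 m2 -> G3/D4 P5 similar
  -> R1 @ bar 7 tick 0 v(1, 2): G3/D4 P5 -> C4/G4 P5 similar
  -> R2 @ bar 7 tick 0 v(0, 1): B2/G3 m6 -> C3/C4 P8 similar
  -> R2 @ bar 7 tick 0 v(0, 2): B2/D4 m3 -> C3/G4 P5 similar

(1, 0, R4, (0, 2))
(1, 0, R7, (2,))
(2, 0, R2, (0, 1))
(3, 0, R4, (0, 2))
(4, 0, R4, (0, 2))
(5, 0, R4, (0, 1))
(6, 0, R2, (1, 2))
(7, 0, R1, (1, 2))
(7, 0, R2, (0, 1))
(7, 0, R2, (0, 2))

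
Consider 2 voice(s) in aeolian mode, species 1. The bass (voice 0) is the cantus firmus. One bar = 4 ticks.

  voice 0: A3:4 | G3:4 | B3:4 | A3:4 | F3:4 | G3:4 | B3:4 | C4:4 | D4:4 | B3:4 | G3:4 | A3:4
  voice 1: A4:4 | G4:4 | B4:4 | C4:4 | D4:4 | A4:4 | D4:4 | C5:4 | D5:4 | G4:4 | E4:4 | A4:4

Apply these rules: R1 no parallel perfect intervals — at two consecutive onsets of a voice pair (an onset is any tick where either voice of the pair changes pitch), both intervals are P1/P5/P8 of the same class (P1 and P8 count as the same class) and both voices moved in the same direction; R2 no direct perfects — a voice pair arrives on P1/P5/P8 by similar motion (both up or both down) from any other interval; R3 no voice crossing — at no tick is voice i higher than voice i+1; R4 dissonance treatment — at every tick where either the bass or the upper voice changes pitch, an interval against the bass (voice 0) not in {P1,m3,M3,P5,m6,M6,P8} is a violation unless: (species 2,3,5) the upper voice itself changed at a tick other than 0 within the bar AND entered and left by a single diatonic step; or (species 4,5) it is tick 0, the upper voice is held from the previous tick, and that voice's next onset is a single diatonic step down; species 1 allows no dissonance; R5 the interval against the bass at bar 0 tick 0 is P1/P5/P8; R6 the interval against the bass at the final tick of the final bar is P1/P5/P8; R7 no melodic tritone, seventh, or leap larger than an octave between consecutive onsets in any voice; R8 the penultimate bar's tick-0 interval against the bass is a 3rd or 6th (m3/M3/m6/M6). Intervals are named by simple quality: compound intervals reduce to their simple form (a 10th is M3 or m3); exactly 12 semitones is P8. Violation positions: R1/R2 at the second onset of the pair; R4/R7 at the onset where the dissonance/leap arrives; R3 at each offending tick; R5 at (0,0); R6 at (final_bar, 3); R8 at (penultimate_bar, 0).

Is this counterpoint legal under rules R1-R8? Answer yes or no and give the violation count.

No (8 violations)

bar 0: v0=A3 v1=A4 (P8)
bar 1: v0=G3 v1=G4 (P8)
bar 2: v0=B3 v1=B4 (P8)
bar 3: v0=A3 v1=C4 (m3)
bar 4: v0=F3 v1=D4 (M6)
bar 5: v0=G3 v1=A4 (M2)
bar 6: v0=B3 v1=D4 (m3)
bar 7: v0=C4 v1=C5 (P8)
bar 8: v0=D4 v1=D5 (P8)
bar 9: v0=B3 v1=G4 (m6)
bar 10: v0=G3 v1=E4 (M6)
bar 11: v0=A3 v1=A4 (P8)
  R1 @ bar1.0: A3/A4 P8 -> G3/G4 P8 similar
  R1 @ bar2.0: G3/G4 P8 -> B3/B4 P8 similar
  R7 @ bar3.0: B4->C4 leap 11st
  R4 @ bar5.0: G3/A4 M2 untreated
  R2 @ bar7.0: B3/D4 m3 -> C4/C5 P8 similar
  R7 @ bar7.0: D4->C5 leap 10st
  R1 @ bar8.0: C4/C5 P8 -> D4/D5 P8 similar
  R2 @ bar11.0: G3/E4 M6 -> A3/A4 P8 similar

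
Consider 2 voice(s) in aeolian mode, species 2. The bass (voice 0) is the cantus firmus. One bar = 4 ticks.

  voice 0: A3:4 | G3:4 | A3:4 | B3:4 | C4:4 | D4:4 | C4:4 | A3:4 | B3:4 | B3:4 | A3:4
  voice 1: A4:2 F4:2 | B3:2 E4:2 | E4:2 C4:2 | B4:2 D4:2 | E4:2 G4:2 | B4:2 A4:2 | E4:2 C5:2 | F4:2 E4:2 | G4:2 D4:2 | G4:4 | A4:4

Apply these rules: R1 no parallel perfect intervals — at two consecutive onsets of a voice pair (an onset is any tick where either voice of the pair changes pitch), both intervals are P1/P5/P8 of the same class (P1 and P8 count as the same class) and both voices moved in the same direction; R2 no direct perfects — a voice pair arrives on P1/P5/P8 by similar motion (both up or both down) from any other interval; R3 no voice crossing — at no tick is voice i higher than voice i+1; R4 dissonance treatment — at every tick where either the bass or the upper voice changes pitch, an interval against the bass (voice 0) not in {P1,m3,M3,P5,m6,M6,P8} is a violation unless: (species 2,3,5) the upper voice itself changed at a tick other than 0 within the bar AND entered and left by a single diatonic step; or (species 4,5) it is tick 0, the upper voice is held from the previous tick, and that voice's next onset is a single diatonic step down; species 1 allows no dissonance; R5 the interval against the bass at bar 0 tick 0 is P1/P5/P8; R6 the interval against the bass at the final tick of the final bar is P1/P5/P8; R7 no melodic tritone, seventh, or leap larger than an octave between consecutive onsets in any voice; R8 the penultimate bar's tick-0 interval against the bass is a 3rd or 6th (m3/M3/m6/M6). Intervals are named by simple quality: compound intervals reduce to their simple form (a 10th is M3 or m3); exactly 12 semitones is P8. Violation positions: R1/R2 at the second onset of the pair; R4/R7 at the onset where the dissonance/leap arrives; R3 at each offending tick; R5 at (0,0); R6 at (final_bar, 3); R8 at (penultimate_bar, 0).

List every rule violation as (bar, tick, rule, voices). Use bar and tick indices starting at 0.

bar 0: v0=A3 v1=A4 downbeat P8
bar 1: v0=G3 v1=B3 downbeat M3
bar 2: v0=A3 v1=E4 downbeat P5
bar 3: v0=B3 v1=B4 downbeat P8
bar 4: v0=C4 v1=E4 downbeat M3
bar 5: v0=D4 v1=B4 downbeat M6
bar 6: v0=C4 v1=E4 downbeat M3
bar 7: v0=A3 v1=F4 downbeat m6
bar 8: v0=B3 v1=G4 downbeat m6
bar 9: v0=B3 v1=G4 downbeat m6
bar 10: v0=A3 v1=A4 downbeat P8
  -> R7 @ bar 1 tick 0 v(1,): F4->B3 leap 6st
  -> R2 @ bar 3 tick 0 v(0, 1): A3/C4 m3 -> B3/B4 P8 similar
  -> R7 @ bar 3 tick 0 v(1,): C4->B4 leap 11st

(1, 0, R7, (1,))
(3, 0, R2, (0, 1))
(3, 0, R7, (1,))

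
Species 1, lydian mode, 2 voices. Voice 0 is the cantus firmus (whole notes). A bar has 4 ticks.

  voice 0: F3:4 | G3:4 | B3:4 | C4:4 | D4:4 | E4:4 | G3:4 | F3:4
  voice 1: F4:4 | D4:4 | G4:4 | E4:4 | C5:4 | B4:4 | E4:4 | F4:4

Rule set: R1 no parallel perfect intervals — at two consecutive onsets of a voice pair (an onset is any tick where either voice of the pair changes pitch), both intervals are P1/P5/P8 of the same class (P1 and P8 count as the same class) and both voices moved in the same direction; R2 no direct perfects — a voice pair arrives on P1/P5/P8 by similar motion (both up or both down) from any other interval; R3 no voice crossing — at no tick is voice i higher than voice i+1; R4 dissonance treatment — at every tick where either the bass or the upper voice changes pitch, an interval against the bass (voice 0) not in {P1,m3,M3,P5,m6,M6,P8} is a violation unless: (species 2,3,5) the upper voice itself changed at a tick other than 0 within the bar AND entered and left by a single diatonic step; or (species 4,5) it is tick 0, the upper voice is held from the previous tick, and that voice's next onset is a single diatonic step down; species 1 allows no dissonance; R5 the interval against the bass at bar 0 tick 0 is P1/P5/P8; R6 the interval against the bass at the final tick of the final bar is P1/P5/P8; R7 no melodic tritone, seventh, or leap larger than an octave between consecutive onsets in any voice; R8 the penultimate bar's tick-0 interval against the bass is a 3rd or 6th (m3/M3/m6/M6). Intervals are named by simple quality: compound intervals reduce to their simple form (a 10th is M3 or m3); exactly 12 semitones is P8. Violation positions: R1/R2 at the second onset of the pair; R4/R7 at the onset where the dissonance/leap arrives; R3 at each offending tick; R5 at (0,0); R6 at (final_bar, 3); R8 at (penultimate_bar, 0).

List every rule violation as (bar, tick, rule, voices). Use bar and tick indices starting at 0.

bar 0: v0=F3 v1=F4 downbeat P8
bar 1: v0=G3 v1=D4 downbeat P5
bar 2: v0=B3 v1=G4 downbeat m6
bar 3: v0=C4 v1=E4 downbeat M3
bar 4: v0=D4 v1=C5 downbeat m7
bar 5: v0=E4 v1=B4 downbeat P5
bar 6: v0=G3 v1=E4 downbeat M6
bar 7: v0=F3 v1=F4 downbeat P8
  -> R4 @ bar 4 tick 0 v(0, 1): D4/C5 m7 untreated

(4, 0, R4, (0, 1))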